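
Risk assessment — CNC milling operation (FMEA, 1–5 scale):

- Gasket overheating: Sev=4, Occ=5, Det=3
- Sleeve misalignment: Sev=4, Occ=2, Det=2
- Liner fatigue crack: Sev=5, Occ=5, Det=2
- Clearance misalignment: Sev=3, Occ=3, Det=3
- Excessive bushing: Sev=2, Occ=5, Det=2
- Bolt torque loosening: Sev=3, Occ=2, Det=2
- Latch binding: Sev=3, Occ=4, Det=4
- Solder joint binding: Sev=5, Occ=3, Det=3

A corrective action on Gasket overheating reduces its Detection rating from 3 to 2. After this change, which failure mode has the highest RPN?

Liner fatigue crack

RPN = Severity × Occurrence × Detection:
  Gasket overheating: 4 × 5 × 3 = 60
  Sleeve misalignment: 4 × 2 × 2 = 16
  Liner fatigue crack: 5 × 5 × 2 = 50
  Clearance misalignment: 3 × 3 × 3 = 27
  Excessive bushing: 2 × 5 × 2 = 20
  Bolt torque loosening: 3 × 2 × 2 = 12
  Latch binding: 3 × 4 × 4 = 48
  Solder joint binding: 5 × 3 × 3 = 45
After action: Gasket overheating → 4 × 5 × 2 = 40.
Revised RPNs: Liner fatigue crack=50, Latch binding=48, Solder joint binding=45, Gasket overheating=40, Clearance misalignment=27, Excessive bushing=20, Sleeve misalignment=16, Bolt torque loosening=12.
Highest is now Liner fatigue crack (50).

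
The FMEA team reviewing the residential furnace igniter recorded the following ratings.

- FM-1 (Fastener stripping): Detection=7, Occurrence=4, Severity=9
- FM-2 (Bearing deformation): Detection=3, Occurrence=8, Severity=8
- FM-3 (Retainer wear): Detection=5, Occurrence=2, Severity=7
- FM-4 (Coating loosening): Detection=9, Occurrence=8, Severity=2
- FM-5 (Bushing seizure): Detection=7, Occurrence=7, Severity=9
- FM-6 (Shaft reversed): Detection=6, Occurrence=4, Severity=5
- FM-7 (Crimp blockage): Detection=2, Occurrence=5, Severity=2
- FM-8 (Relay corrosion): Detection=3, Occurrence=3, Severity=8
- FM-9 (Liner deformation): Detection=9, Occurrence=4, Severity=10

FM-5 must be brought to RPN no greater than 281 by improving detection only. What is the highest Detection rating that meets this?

4

FM-5: S=9, O=7, D=7 → current RPN = 441.
Fixed product = 63. Need 63 × D ≤ 281, so D ≤ 281/63 = 4.46.
Maximum integer Detection rating = 4 (gives RPN 252; D=5 would give 315 > 281).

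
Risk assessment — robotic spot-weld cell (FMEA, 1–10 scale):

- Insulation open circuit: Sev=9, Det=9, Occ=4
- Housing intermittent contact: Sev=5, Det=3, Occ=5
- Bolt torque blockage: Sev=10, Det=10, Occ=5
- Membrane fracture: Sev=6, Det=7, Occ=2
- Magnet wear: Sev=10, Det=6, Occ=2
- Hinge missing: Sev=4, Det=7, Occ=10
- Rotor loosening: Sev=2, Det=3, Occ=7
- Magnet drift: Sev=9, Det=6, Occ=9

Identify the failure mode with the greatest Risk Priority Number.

RPN = Severity × Occurrence × Detection:
  Insulation open circuit: 9 × 4 × 9 = 324
  Housing intermittent contact: 5 × 5 × 3 = 75
  Bolt torque blockage: 10 × 5 × 10 = 500
  Membrane fracture: 6 × 2 × 7 = 84
  Magnet wear: 10 × 2 × 6 = 120
  Hinge missing: 4 × 10 × 7 = 280
  Rotor loosening: 2 × 7 × 3 = 42
  Magnet drift: 9 × 9 × 6 = 486
Highest RPN is 500 → Bolt torque blockage.

Bolt torque blockage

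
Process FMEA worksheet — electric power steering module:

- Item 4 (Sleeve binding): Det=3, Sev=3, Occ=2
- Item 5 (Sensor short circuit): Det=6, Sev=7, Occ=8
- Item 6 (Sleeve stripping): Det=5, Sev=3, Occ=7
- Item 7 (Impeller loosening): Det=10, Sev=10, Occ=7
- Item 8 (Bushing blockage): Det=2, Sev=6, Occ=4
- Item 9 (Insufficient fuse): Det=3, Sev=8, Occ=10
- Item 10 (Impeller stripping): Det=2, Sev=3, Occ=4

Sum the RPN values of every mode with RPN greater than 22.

1453

RPN = Severity × Occurrence × Detection:
  Item 4: 3 × 2 × 3 = 18
  Item 5: 7 × 8 × 6 = 336
  Item 6: 3 × 7 × 5 = 105
  Item 7: 10 × 7 × 10 = 700
  Item 8: 6 × 4 × 2 = 48
  Item 9: 8 × 10 × 3 = 240
  Item 10: 3 × 4 × 2 = 24
RPN > 22: Item 5 (336), Item 6 (105), Item 7 (700), Item 8 (48), Item 9 (240), Item 10 (24).
Sum: 336 + 105 + 700 + 48 + 240 + 24 = 1453.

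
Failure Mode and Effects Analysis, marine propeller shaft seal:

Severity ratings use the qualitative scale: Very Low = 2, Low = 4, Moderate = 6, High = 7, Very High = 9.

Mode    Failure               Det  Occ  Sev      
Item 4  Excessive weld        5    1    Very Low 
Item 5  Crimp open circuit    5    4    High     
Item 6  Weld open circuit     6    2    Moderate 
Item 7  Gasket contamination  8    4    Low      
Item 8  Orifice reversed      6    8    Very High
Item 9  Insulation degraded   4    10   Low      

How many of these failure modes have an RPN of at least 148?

RPN = Severity × Occurrence × Detection:
  Item 4: 2 × 1 × 5 = 10
  Item 5: 7 × 4 × 5 = 140
  Item 6: 6 × 2 × 6 = 72
  Item 7: 4 × 4 × 8 = 128
  Item 8: 9 × 8 × 6 = 432
  Item 9: 4 × 10 × 4 = 160
Modes with RPN ≥ 148: Item 8 (432), Item 9 (160) → 2.

2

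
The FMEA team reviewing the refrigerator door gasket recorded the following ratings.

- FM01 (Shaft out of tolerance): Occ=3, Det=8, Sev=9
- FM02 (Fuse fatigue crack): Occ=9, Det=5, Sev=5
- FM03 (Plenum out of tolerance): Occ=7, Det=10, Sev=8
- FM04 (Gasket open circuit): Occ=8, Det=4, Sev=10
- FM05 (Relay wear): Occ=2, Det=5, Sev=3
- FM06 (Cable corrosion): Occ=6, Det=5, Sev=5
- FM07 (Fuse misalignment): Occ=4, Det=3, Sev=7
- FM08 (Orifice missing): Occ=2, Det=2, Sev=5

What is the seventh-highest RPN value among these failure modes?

RPN = Severity × Occurrence × Detection:
  FM01: 9 × 3 × 8 = 216
  FM02: 5 × 9 × 5 = 225
  FM03: 8 × 7 × 10 = 560
  FM04: 10 × 8 × 4 = 320
  FM05: 3 × 2 × 5 = 30
  FM06: 5 × 6 × 5 = 150
  FM07: 7 × 4 × 3 = 84
  FM08: 5 × 2 × 2 = 20
Sorted descending: 560, 320, 225, 216, 150, 84, 30, 20.
The seventh-highest RPN is 30 (FM05).

30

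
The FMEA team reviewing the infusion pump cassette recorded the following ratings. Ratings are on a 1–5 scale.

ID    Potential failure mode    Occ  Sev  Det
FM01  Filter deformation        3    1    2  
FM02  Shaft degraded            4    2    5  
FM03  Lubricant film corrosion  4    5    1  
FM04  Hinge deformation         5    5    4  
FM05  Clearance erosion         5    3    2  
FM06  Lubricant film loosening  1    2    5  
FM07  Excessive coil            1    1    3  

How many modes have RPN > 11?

RPN = Severity × Occurrence × Detection:
  FM01: 1 × 3 × 2 = 6
  FM02: 2 × 4 × 5 = 40
  FM03: 5 × 4 × 1 = 20
  FM04: 5 × 5 × 4 = 100
  FM05: 3 × 5 × 2 = 30
  FM06: 2 × 1 × 5 = 10
  FM07: 1 × 1 × 3 = 3
Modes with RPN > 11: FM02 (40), FM03 (20), FM04 (100), FM05 (30) → 4.

4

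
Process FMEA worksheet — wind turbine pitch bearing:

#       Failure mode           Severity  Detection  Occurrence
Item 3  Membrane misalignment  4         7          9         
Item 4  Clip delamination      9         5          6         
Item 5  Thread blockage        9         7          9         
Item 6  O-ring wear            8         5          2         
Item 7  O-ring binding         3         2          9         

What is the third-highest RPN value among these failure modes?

RPN = Severity × Occurrence × Detection:
  Item 3: 4 × 9 × 7 = 252
  Item 4: 9 × 6 × 5 = 270
  Item 5: 9 × 9 × 7 = 567
  Item 6: 8 × 2 × 5 = 80
  Item 7: 3 × 9 × 2 = 54
Sorted descending: 567, 270, 252, 80, 54.
The third-highest RPN is 252 (Item 3).

252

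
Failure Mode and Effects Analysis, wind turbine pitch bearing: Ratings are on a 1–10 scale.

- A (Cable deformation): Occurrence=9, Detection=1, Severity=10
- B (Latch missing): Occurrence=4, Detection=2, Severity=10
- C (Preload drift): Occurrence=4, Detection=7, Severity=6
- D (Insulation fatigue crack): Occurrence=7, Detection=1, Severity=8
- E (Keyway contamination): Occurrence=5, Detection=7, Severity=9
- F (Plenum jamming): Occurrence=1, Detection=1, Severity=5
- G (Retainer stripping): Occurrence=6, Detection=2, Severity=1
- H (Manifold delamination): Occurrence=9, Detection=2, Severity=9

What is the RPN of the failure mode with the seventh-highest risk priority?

12

RPN = Severity × Occurrence × Detection:
  A: 10 × 9 × 1 = 90
  B: 10 × 4 × 2 = 80
  C: 6 × 4 × 7 = 168
  D: 8 × 7 × 1 = 56
  E: 9 × 5 × 7 = 315
  F: 5 × 1 × 1 = 5
  G: 1 × 6 × 2 = 12
  H: 9 × 9 × 2 = 162
Sorted descending: 315, 168, 162, 90, 80, 56, 12, 5.
The seventh-highest RPN is 12 (G).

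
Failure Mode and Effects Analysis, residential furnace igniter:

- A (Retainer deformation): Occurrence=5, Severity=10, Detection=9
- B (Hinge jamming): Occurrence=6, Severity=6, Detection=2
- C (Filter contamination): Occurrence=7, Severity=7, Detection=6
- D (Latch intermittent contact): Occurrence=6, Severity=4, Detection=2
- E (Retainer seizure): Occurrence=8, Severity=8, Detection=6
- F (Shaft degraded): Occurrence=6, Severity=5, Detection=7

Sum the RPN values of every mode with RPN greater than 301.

834

RPN = Severity × Occurrence × Detection:
  A: 10 × 5 × 9 = 450
  B: 6 × 6 × 2 = 72
  C: 7 × 7 × 6 = 294
  D: 4 × 6 × 2 = 48
  E: 8 × 8 × 6 = 384
  F: 5 × 6 × 7 = 210
RPN > 301: A (450), E (384).
Sum: 450 + 384 = 834.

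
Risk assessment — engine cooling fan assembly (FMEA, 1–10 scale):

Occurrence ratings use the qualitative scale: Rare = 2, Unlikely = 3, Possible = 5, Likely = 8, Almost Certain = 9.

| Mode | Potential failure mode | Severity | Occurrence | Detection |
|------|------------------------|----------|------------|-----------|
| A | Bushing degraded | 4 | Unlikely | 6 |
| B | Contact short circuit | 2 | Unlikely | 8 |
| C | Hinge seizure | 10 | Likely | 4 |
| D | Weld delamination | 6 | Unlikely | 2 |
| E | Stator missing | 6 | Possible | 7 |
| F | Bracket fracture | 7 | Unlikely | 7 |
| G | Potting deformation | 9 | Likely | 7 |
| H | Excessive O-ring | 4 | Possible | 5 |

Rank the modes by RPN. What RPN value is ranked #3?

210

RPN = Severity × Occurrence × Detection:
  A: 4 × 3 × 6 = 72
  B: 2 × 3 × 8 = 48
  C: 10 × 8 × 4 = 320
  D: 6 × 3 × 2 = 36
  E: 6 × 5 × 7 = 210
  F: 7 × 3 × 7 = 147
  G: 9 × 8 × 7 = 504
  H: 4 × 5 × 5 = 100
Sorted descending: 504, 320, 210, 147, 100, 72, 48, 36.
The third-highest RPN is 210 (E).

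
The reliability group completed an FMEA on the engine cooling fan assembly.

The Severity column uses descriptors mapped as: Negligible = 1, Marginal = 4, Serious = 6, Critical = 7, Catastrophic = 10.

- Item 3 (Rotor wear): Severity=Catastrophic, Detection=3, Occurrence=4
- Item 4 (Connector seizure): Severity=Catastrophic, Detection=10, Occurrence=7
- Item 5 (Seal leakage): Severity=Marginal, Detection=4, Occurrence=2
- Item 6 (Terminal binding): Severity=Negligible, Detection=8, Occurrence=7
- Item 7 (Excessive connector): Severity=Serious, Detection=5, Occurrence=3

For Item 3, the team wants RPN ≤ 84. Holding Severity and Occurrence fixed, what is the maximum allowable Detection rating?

2

Item 3: S=10, O=4, D=3 → current RPN = 120.
Fixed product = 40. Need 40 × D ≤ 84, so D ≤ 84/40 = 2.10.
Maximum integer Detection rating = 2 (gives RPN 80; D=3 would give 120 > 84).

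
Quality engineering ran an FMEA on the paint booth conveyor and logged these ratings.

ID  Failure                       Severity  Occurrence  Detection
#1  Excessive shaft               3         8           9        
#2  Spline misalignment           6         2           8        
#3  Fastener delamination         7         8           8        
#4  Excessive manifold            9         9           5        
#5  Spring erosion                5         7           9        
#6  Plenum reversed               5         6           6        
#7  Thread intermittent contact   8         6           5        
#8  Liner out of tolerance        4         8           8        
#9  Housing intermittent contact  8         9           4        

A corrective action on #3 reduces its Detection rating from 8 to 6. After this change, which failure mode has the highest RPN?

#4

RPN = Severity × Occurrence × Detection:
  #1: 3 × 8 × 9 = 216
  #2: 6 × 2 × 8 = 96
  #3: 7 × 8 × 8 = 448
  #4: 9 × 9 × 5 = 405
  #5: 5 × 7 × 9 = 315
  #6: 5 × 6 × 6 = 180
  #7: 8 × 6 × 5 = 240
  #8: 4 × 8 × 8 = 256
  #9: 8 × 9 × 4 = 288
After action: #3 → 7 × 8 × 6 = 336.
Revised RPNs: #4=405, #3=336, #5=315, #9=288, #8=256, #7=240, #1=216, #6=180, #2=96.
Highest is now #4 (405).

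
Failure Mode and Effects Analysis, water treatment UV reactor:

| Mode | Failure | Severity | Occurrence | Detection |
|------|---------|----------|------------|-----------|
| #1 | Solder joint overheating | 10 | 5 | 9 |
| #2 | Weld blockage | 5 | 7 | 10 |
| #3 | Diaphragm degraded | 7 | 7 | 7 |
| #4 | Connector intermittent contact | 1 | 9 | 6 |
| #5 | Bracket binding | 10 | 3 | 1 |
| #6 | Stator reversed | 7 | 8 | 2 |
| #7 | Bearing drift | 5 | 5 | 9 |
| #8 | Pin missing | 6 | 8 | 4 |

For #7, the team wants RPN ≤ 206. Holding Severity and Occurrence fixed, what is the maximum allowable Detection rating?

8

#7: S=5, O=5, D=9 → current RPN = 225.
Fixed product = 25. Need 25 × D ≤ 206, so D ≤ 206/25 = 8.24.
Maximum integer Detection rating = 8 (gives RPN 200; D=9 would give 225 > 206).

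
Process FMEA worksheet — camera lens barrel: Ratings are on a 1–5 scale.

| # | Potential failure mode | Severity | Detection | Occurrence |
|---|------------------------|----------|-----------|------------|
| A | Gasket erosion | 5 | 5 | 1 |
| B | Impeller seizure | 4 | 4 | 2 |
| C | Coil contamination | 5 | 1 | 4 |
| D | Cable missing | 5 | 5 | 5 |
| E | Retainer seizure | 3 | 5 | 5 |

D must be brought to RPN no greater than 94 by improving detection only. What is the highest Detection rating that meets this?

3

D: S=5, O=5, D=5 → current RPN = 125.
Fixed product = 25. Need 25 × D ≤ 94, so D ≤ 94/25 = 3.76.
Maximum integer Detection rating = 3 (gives RPN 75; D=4 would give 100 > 94).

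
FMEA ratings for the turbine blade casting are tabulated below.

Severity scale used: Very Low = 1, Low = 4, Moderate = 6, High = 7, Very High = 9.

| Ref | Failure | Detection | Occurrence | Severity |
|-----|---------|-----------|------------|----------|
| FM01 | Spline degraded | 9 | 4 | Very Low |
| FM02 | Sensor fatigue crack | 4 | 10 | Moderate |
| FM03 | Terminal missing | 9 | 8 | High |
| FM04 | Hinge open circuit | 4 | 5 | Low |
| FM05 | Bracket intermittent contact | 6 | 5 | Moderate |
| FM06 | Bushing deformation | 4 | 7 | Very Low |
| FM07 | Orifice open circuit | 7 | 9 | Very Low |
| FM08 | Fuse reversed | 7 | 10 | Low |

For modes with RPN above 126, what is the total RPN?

RPN = Severity × Occurrence × Detection:
  FM01: 1 × 4 × 9 = 36
  FM02: 6 × 10 × 4 = 240
  FM03: 7 × 8 × 9 = 504
  FM04: 4 × 5 × 4 = 80
  FM05: 6 × 5 × 6 = 180
  FM06: 1 × 7 × 4 = 28
  FM07: 1 × 9 × 7 = 63
  FM08: 4 × 10 × 7 = 280
RPN > 126: FM02 (240), FM03 (504), FM05 (180), FM08 (280).
Sum: 240 + 504 + 180 + 280 = 1204.

1204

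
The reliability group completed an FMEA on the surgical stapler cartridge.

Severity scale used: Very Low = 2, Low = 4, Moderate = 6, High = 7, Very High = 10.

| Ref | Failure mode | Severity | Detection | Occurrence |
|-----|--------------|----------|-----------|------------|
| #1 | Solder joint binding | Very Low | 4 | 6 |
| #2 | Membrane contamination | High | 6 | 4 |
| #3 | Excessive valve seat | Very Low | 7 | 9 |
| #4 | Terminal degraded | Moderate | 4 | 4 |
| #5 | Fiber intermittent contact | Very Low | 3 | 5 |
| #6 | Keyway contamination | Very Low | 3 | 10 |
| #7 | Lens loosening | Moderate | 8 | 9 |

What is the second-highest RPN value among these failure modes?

RPN = Severity × Occurrence × Detection:
  #1: 2 × 6 × 4 = 48
  #2: 7 × 4 × 6 = 168
  #3: 2 × 9 × 7 = 126
  #4: 6 × 4 × 4 = 96
  #5: 2 × 5 × 3 = 30
  #6: 2 × 10 × 3 = 60
  #7: 6 × 9 × 8 = 432
Sorted descending: 432, 168, 126, 96, 60, 48, 30.
The second-highest RPN is 168 (#2).

168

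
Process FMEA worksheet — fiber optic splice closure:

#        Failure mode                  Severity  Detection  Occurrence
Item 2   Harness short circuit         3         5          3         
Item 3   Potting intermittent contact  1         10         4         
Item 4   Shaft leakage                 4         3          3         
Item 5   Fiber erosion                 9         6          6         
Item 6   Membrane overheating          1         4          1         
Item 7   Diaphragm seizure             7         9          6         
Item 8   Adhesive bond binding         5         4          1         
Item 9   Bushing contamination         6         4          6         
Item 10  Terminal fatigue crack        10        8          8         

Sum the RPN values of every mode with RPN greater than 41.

1531

RPN = Severity × Occurrence × Detection:
  Item 2: 3 × 3 × 5 = 45
  Item 3: 1 × 4 × 10 = 40
  Item 4: 4 × 3 × 3 = 36
  Item 5: 9 × 6 × 6 = 324
  Item 6: 1 × 1 × 4 = 4
  Item 7: 7 × 6 × 9 = 378
  Item 8: 5 × 1 × 4 = 20
  Item 9: 6 × 6 × 4 = 144
  Item 10: 10 × 8 × 8 = 640
RPN > 41: Item 2 (45), Item 5 (324), Item 7 (378), Item 9 (144), Item 10 (640).
Sum: 45 + 324 + 378 + 144 + 640 = 1531.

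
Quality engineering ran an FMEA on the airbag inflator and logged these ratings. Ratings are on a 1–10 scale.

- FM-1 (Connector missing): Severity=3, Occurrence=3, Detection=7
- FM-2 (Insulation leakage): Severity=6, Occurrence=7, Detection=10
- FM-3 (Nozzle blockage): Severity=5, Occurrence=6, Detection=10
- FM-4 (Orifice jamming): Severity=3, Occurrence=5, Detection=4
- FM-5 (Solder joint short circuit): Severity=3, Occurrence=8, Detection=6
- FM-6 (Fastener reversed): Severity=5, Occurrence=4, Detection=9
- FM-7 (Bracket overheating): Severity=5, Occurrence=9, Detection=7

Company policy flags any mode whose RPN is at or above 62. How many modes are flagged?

RPN = Severity × Occurrence × Detection:
  FM-1: 3 × 3 × 7 = 63
  FM-2: 6 × 7 × 10 = 420
  FM-3: 5 × 6 × 10 = 300
  FM-4: 3 × 5 × 4 = 60
  FM-5: 3 × 8 × 6 = 144
  FM-6: 5 × 4 × 9 = 180
  FM-7: 5 × 9 × 7 = 315
Modes with RPN ≥ 62: FM-1 (63), FM-2 (420), FM-3 (300), FM-5 (144), FM-6 (180), FM-7 (315) → 6.

6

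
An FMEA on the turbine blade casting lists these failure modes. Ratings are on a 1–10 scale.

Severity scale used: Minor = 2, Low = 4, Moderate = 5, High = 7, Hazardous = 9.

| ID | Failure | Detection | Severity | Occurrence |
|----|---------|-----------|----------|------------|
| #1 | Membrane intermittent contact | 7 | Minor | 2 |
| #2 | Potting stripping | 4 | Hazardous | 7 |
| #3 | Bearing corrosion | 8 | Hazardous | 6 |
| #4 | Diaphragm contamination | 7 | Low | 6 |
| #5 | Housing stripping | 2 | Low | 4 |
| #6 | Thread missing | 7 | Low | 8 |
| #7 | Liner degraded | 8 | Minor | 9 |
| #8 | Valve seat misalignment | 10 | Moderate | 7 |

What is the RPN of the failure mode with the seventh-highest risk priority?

32

RPN = Severity × Occurrence × Detection:
  #1: 2 × 2 × 7 = 28
  #2: 9 × 7 × 4 = 252
  #3: 9 × 6 × 8 = 432
  #4: 4 × 6 × 7 = 168
  #5: 4 × 4 × 2 = 32
  #6: 4 × 8 × 7 = 224
  #7: 2 × 9 × 8 = 144
  #8: 5 × 7 × 10 = 350
Sorted descending: 432, 350, 252, 224, 168, 144, 32, 28.
The seventh-highest RPN is 32 (#5).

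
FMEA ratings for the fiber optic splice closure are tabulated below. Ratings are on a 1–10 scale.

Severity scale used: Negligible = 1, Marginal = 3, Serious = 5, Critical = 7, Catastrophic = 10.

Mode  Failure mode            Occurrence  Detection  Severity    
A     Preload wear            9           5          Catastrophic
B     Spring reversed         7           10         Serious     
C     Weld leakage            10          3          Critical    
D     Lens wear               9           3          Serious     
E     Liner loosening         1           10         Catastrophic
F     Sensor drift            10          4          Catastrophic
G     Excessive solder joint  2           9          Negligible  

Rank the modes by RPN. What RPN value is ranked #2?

400

RPN = Severity × Occurrence × Detection:
  A: 10 × 9 × 5 = 450
  B: 5 × 7 × 10 = 350
  C: 7 × 10 × 3 = 210
  D: 5 × 9 × 3 = 135
  E: 10 × 1 × 10 = 100
  F: 10 × 10 × 4 = 400
  G: 1 × 2 × 9 = 18
Sorted descending: 450, 400, 350, 210, 135, 100, 18.
The second-highest RPN is 400 (F).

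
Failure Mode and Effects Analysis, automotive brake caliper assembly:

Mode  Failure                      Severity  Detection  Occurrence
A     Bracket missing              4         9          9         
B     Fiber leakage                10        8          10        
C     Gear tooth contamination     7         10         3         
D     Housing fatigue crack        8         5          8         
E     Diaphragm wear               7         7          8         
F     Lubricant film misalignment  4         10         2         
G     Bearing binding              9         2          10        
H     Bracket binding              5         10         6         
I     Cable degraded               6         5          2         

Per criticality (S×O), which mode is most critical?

Criticality = Severity × Occurrence:
  A: 4 × 9 = 36
  B: 10 × 10 = 100
  C: 7 × 3 = 21
  D: 8 × 8 = 64
  E: 7 × 8 = 56
  F: 4 × 2 = 8
  G: 9 × 10 = 90
  H: 5 × 6 = 30
  I: 6 × 2 = 12
Highest criticality is 100 → B.

B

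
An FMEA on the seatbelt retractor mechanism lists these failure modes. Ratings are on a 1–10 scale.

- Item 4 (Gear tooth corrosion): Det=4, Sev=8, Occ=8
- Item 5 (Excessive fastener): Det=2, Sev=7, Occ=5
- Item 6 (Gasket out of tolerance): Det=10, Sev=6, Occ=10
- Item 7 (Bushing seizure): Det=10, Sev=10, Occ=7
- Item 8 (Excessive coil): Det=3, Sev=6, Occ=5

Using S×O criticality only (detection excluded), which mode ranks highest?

Criticality = Severity × Occurrence:
  Item 4: 8 × 8 = 64
  Item 5: 7 × 5 = 35
  Item 6: 6 × 10 = 60
  Item 7: 10 × 7 = 70
  Item 8: 6 × 5 = 30
Highest criticality is 70 → Item 7.

Item 7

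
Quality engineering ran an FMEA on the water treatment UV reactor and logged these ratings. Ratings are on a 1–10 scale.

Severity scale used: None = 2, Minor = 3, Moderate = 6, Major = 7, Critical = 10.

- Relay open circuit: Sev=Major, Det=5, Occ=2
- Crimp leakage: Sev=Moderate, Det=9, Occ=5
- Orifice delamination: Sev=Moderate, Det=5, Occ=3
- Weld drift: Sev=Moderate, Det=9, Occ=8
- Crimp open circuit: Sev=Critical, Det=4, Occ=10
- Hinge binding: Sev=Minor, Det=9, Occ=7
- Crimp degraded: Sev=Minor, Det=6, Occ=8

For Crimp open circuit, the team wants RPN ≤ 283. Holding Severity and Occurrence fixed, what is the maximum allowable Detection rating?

Crimp open circuit: S=10, O=10, D=4 → current RPN = 400.
Fixed product = 100. Need 100 × D ≤ 283, so D ≤ 283/100 = 2.83.
Maximum integer Detection rating = 2 (gives RPN 200; D=3 would give 300 > 283).

2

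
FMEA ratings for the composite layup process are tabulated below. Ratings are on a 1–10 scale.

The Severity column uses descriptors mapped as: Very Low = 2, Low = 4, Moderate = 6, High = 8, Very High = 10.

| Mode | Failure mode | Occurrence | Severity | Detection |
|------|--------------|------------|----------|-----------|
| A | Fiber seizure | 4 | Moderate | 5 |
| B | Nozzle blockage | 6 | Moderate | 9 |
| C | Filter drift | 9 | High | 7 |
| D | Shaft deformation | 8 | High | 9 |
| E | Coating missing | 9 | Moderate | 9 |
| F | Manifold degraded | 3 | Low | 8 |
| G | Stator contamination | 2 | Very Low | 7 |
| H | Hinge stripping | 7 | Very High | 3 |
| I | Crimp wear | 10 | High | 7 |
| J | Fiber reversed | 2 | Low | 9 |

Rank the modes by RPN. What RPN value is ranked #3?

504

RPN = Severity × Occurrence × Detection:
  A: 6 × 4 × 5 = 120
  B: 6 × 6 × 9 = 324
  C: 8 × 9 × 7 = 504
  D: 8 × 8 × 9 = 576
  E: 6 × 9 × 9 = 486
  F: 4 × 3 × 8 = 96
  G: 2 × 2 × 7 = 28
  H: 10 × 7 × 3 = 210
  I: 8 × 10 × 7 = 560
  J: 4 × 2 × 9 = 72
Sorted descending: 576, 560, 504, 486, 324, 210, 120, 96, 72, 28.
The third-highest RPN is 504 (C).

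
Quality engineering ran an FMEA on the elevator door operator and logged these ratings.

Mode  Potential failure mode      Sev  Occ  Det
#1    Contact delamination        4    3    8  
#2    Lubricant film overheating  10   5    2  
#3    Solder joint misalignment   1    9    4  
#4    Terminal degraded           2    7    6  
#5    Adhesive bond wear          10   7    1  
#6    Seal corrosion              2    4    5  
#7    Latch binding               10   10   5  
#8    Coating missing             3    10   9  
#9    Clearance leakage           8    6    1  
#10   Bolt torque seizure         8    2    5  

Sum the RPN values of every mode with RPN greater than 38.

1288

RPN = Severity × Occurrence × Detection:
  #1: 4 × 3 × 8 = 96
  #2: 10 × 5 × 2 = 100
  #3: 1 × 9 × 4 = 36
  #4: 2 × 7 × 6 = 84
  #5: 10 × 7 × 1 = 70
  #6: 2 × 4 × 5 = 40
  #7: 10 × 10 × 5 = 500
  #8: 3 × 10 × 9 = 270
  #9: 8 × 6 × 1 = 48
  #10: 8 × 2 × 5 = 80
RPN > 38: #1 (96), #2 (100), #4 (84), #5 (70), #6 (40), #7 (500), #8 (270), #9 (48), #10 (80).
Sum: 96 + 100 + 84 + 70 + 40 + 500 + 270 + 48 + 80 = 1288.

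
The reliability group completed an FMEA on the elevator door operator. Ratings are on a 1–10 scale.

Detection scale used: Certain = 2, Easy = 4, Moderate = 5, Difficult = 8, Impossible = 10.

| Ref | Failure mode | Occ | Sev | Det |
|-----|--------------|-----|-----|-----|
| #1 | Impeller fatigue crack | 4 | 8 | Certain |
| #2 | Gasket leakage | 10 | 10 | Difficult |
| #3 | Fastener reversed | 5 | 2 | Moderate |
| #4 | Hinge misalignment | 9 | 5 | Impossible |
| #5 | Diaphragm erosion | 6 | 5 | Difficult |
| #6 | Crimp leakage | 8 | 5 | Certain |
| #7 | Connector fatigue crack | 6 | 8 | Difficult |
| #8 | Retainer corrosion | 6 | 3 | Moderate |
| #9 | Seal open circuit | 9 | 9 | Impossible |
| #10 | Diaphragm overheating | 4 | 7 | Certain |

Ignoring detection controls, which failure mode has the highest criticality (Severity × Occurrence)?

Criticality = Severity × Occurrence:
  #1: 8 × 4 = 32
  #2: 10 × 10 = 100
  #3: 2 × 5 = 10
  #4: 5 × 9 = 45
  #5: 5 × 6 = 30
  #6: 5 × 8 = 40
  #7: 8 × 6 = 48
  #8: 3 × 6 = 18
  #9: 9 × 9 = 81
  #10: 7 × 4 = 28
Highest criticality is 100 → #2.

#2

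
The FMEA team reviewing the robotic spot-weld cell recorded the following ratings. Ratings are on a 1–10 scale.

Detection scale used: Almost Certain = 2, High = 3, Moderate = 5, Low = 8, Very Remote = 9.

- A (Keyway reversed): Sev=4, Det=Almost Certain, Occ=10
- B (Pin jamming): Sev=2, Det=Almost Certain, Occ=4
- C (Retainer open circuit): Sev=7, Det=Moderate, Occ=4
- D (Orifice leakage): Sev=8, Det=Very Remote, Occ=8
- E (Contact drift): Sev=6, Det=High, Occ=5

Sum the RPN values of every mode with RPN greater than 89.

RPN = Severity × Occurrence × Detection:
  A: 4 × 10 × 2 = 80
  B: 2 × 4 × 2 = 16
  C: 7 × 4 × 5 = 140
  D: 8 × 8 × 9 = 576
  E: 6 × 5 × 3 = 90
RPN > 89: C (140), D (576), E (90).
Sum: 140 + 576 + 90 = 806.

806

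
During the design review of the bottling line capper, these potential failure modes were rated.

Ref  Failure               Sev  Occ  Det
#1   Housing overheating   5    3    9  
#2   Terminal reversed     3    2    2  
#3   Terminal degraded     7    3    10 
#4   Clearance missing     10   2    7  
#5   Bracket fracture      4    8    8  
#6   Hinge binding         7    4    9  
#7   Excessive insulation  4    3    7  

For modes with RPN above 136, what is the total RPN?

858

RPN = Severity × Occurrence × Detection:
  #1: 5 × 3 × 9 = 135
  #2: 3 × 2 × 2 = 12
  #3: 7 × 3 × 10 = 210
  #4: 10 × 2 × 7 = 140
  #5: 4 × 8 × 8 = 256
  #6: 7 × 4 × 9 = 252
  #7: 4 × 3 × 7 = 84
RPN > 136: #3 (210), #4 (140), #5 (256), #6 (252).
Sum: 210 + 140 + 256 + 252 = 858.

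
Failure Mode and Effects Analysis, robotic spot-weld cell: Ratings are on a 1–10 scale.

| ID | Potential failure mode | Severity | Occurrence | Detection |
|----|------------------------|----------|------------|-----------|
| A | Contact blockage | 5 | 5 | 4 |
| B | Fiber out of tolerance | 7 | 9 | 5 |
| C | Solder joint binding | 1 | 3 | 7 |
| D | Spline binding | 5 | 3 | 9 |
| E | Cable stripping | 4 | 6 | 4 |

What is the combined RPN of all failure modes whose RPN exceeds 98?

RPN = Severity × Occurrence × Detection:
  A: 5 × 5 × 4 = 100
  B: 7 × 9 × 5 = 315
  C: 1 × 3 × 7 = 21
  D: 5 × 3 × 9 = 135
  E: 4 × 6 × 4 = 96
RPN > 98: A (100), B (315), D (135).
Sum: 100 + 315 + 135 = 550.

550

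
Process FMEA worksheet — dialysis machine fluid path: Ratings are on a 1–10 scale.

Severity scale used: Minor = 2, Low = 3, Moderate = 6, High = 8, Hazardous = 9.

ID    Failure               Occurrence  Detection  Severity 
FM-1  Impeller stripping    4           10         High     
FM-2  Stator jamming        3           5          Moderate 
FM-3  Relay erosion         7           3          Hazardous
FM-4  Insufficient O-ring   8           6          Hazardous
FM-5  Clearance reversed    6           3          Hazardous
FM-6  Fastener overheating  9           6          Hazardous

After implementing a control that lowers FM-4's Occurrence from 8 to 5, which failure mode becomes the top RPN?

RPN = Severity × Occurrence × Detection:
  FM-1: 8 × 4 × 10 = 320
  FM-2: 6 × 3 × 5 = 90
  FM-3: 9 × 7 × 3 = 189
  FM-4: 9 × 8 × 6 = 432
  FM-5: 9 × 6 × 3 = 162
  FM-6: 9 × 9 × 6 = 486
After action: FM-4 → 9 × 5 × 6 = 270.
Revised RPNs: FM-6=486, FM-1=320, FM-4=270, FM-3=189, FM-5=162, FM-2=90.
Highest is now FM-6 (486).

FM-6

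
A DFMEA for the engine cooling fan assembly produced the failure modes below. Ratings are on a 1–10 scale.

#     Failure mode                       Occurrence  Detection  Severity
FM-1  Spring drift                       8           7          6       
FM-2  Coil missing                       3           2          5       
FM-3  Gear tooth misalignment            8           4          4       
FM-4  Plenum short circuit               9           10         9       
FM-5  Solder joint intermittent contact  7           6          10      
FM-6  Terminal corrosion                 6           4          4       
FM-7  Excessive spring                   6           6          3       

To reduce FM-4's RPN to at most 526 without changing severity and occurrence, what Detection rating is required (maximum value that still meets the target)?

6

FM-4: S=9, O=9, D=10 → current RPN = 810.
Fixed product = 81. Need 81 × D ≤ 526, so D ≤ 526/81 = 6.49.
Maximum integer Detection rating = 6 (gives RPN 486; D=7 would give 567 > 526).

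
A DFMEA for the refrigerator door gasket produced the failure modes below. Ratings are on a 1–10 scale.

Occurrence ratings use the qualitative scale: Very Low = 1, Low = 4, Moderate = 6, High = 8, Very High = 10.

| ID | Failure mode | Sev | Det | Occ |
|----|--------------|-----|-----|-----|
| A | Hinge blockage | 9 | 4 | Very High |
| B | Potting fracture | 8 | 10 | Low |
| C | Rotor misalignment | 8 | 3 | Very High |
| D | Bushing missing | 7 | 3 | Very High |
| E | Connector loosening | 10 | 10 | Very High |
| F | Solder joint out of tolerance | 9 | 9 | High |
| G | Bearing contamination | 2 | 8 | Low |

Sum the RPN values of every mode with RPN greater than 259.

2328

RPN = Severity × Occurrence × Detection:
  A: 9 × 10 × 4 = 360
  B: 8 × 4 × 10 = 320
  C: 8 × 10 × 3 = 240
  D: 7 × 10 × 3 = 210
  E: 10 × 10 × 10 = 1000
  F: 9 × 8 × 9 = 648
  G: 2 × 4 × 8 = 64
RPN > 259: A (360), B (320), E (1000), F (648).
Sum: 360 + 320 + 1000 + 648 = 2328.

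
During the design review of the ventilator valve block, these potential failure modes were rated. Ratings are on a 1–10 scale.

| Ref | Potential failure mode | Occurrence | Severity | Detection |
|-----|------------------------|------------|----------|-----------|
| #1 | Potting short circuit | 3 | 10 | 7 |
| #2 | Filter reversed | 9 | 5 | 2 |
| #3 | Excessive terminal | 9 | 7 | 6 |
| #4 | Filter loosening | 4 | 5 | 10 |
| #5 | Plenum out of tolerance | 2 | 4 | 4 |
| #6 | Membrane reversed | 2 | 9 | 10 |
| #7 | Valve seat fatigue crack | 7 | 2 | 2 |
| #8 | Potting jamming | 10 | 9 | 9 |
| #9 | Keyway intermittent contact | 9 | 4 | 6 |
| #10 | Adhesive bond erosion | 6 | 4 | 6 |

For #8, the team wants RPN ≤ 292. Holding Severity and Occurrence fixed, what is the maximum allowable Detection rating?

#8: S=9, O=10, D=9 → current RPN = 810.
Fixed product = 90. Need 90 × D ≤ 292, so D ≤ 292/90 = 3.24.
Maximum integer Detection rating = 3 (gives RPN 270; D=4 would give 360 > 292).

3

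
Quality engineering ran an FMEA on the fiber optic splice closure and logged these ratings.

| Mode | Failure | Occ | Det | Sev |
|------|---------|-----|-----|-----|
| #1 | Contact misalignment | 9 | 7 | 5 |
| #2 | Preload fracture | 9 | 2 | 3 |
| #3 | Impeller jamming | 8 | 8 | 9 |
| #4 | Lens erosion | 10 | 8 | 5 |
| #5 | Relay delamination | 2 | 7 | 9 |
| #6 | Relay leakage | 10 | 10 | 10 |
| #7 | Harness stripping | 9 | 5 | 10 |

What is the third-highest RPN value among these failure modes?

450

RPN = Severity × Occurrence × Detection:
  #1: 5 × 9 × 7 = 315
  #2: 3 × 9 × 2 = 54
  #3: 9 × 8 × 8 = 576
  #4: 5 × 10 × 8 = 400
  #5: 9 × 2 × 7 = 126
  #6: 10 × 10 × 10 = 1000
  #7: 10 × 9 × 5 = 450
Sorted descending: 1000, 576, 450, 400, 315, 126, 54.
The third-highest RPN is 450 (#7).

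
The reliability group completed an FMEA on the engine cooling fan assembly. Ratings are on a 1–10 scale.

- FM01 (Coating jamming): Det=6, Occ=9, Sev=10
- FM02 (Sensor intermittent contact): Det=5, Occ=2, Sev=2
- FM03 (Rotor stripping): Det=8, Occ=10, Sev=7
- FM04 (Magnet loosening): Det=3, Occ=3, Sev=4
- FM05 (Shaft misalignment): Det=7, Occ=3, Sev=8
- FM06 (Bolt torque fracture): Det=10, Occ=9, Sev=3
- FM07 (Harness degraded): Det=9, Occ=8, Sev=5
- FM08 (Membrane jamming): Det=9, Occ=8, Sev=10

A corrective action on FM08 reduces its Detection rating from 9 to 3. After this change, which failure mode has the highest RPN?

RPN = Severity × Occurrence × Detection:
  FM01: 10 × 9 × 6 = 540
  FM02: 2 × 2 × 5 = 20
  FM03: 7 × 10 × 8 = 560
  FM04: 4 × 3 × 3 = 36
  FM05: 8 × 3 × 7 = 168
  FM06: 3 × 9 × 10 = 270
  FM07: 5 × 8 × 9 = 360
  FM08: 10 × 8 × 9 = 720
After action: FM08 → 10 × 8 × 3 = 240.
Revised RPNs: FM03=560, FM01=540, FM07=360, FM06=270, FM08=240, FM05=168, FM04=36, FM02=20.
Highest is now FM03 (560).

FM03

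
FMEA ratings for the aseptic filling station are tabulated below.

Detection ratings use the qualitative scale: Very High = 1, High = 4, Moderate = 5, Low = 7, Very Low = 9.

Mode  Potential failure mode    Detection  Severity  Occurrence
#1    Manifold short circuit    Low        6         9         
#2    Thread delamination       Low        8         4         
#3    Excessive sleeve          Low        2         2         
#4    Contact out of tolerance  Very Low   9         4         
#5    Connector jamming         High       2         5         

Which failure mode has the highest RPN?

RPN = Severity × Occurrence × Detection:
  #1: 6 × 9 × 7 = 378
  #2: 8 × 4 × 7 = 224
  #3: 2 × 2 × 7 = 28
  #4: 9 × 4 × 9 = 324
  #5: 2 × 5 × 4 = 40
Highest RPN is 378 → #1.

#1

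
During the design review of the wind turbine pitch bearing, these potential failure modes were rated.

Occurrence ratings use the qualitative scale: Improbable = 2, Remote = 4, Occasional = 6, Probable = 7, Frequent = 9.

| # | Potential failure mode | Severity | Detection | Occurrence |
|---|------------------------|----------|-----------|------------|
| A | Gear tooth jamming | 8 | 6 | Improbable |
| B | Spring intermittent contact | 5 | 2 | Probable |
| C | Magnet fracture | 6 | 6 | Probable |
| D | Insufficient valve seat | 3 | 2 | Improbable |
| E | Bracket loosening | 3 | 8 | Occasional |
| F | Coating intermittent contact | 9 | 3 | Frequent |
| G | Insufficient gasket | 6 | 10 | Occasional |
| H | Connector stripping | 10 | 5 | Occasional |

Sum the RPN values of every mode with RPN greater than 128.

1299

RPN = Severity × Occurrence × Detection:
  A: 8 × 2 × 6 = 96
  B: 5 × 7 × 2 = 70
  C: 6 × 7 × 6 = 252
  D: 3 × 2 × 2 = 12
  E: 3 × 6 × 8 = 144
  F: 9 × 9 × 3 = 243
  G: 6 × 6 × 10 = 360
  H: 10 × 6 × 5 = 300
RPN > 128: C (252), E (144), F (243), G (360), H (300).
Sum: 252 + 144 + 243 + 360 + 300 = 1299.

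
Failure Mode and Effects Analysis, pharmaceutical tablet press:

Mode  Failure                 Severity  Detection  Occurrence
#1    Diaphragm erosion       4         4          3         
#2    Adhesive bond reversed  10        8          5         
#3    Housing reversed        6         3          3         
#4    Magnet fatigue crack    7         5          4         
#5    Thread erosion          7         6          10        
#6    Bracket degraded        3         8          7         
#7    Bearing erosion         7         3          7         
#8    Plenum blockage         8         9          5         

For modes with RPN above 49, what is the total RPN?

1689

RPN = Severity × Occurrence × Detection:
  #1: 4 × 3 × 4 = 48
  #2: 10 × 5 × 8 = 400
  #3: 6 × 3 × 3 = 54
  #4: 7 × 4 × 5 = 140
  #5: 7 × 10 × 6 = 420
  #6: 3 × 7 × 8 = 168
  #7: 7 × 7 × 3 = 147
  #8: 8 × 5 × 9 = 360
RPN > 49: #2 (400), #3 (54), #4 (140), #5 (420), #6 (168), #7 (147), #8 (360).
Sum: 400 + 54 + 140 + 420 + 168 + 147 + 360 = 1689.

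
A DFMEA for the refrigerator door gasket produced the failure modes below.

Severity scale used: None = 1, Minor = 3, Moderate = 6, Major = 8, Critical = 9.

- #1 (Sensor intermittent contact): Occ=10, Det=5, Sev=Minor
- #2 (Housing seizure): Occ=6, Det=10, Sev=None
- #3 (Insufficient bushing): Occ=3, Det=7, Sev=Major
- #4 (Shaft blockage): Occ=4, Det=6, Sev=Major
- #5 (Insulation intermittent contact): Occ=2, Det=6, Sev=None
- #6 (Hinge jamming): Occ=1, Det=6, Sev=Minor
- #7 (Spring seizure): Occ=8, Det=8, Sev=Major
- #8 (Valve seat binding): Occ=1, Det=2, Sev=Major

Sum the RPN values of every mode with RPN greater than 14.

RPN = Severity × Occurrence × Detection:
  #1: 3 × 10 × 5 = 150
  #2: 1 × 6 × 10 = 60
  #3: 8 × 3 × 7 = 168
  #4: 8 × 4 × 6 = 192
  #5: 1 × 2 × 6 = 12
  #6: 3 × 1 × 6 = 18
  #7: 8 × 8 × 8 = 512
  #8: 8 × 1 × 2 = 16
RPN > 14: #1 (150), #2 (60), #3 (168), #4 (192), #6 (18), #7 (512), #8 (16).
Sum: 150 + 60 + 168 + 192 + 18 + 512 + 16 = 1116.

1116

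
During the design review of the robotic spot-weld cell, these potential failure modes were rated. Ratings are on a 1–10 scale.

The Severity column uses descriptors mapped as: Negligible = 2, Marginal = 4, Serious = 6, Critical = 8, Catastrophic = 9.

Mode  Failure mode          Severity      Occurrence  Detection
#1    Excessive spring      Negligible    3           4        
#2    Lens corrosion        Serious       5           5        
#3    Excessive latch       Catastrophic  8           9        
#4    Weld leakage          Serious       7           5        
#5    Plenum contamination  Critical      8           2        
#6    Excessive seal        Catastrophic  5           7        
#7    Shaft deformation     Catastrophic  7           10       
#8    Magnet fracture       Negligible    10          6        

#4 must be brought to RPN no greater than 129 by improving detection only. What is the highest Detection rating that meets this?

#4: S=6, O=7, D=5 → current RPN = 210.
Fixed product = 42. Need 42 × D ≤ 129, so D ≤ 129/42 = 3.07.
Maximum integer Detection rating = 3 (gives RPN 126; D=4 would give 168 > 129).

3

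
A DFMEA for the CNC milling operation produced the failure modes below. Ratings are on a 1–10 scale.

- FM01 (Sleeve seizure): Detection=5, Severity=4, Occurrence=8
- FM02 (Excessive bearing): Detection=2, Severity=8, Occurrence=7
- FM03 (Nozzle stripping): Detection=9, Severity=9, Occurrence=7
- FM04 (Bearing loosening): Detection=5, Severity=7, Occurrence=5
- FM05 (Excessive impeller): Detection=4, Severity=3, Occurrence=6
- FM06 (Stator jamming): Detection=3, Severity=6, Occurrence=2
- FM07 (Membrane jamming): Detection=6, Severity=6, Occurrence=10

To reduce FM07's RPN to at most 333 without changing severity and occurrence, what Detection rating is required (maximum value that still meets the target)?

FM07: S=6, O=10, D=6 → current RPN = 360.
Fixed product = 60. Need 60 × D ≤ 333, so D ≤ 333/60 = 5.55.
Maximum integer Detection rating = 5 (gives RPN 300; D=6 would give 360 > 333).

5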